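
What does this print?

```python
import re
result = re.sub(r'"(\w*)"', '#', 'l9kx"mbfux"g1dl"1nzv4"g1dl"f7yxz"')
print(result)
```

Matches: at [4:11] → '"mbfux"'; at [15:22] → '"1nzv4"'; at [26:33] → '"f7yxz"'.
`sub` substitutes '#' at each match site.

l9kx#g1dl#g1dl#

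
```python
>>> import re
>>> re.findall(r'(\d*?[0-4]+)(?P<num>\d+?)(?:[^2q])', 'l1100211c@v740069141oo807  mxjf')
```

[('110021', '1'), ('7400', '6'), ('14', '1'), ('80', '7')]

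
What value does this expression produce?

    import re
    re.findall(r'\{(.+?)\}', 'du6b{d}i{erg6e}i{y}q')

Scanning left to right: at [4:7] match '{d}', group 1 = 'd'; at [8:15] match '{erg6e}', group 1 = 'erg6e'; at [16:19] match '{y}', group 1 = 'y'.
`findall` collects group 1 from each match (3 total).

['d', 'erg6e', 'y']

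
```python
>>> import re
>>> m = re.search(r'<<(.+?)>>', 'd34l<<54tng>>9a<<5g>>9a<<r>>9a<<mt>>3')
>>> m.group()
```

'<<54tng>>'

A non-greedy quantifier consumes as few characters as it can — just enough that the remainder of the pattern still matches from where it stops; whatever follows it matches normally.
The match spans [4:13] → '<<54tng>>'.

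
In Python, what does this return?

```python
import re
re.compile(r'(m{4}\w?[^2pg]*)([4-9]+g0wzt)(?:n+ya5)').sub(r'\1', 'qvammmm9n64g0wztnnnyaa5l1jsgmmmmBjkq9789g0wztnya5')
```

This matches exactly 4 of the literal 'm', then optionally a word character, then zero or more of any character except [2pg] (captured); then one or more of a character in [4-9], then the literal 'g0w', then the literal 'zt' (captured); then one or more of a literal 'n', then the literal 'ya5' (non-capturing group).
Matches: at [28:49] → 'mmmmBjkq9789g0wztnya5'.
The replacement refers to a captured group, so each match is rewritten using its own captured text.

'qvammmm9n64g0wztnnnyaa5l1jsgmmmmBjkq978'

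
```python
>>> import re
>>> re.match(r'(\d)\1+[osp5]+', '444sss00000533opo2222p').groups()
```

After group 1 captures some text, `\1` only succeeds where that same text appears again.
With `match`, the pattern is implicitly anchored at the beginning.
The match spans [0:6] → '444sss'.
Captured: group 1 = '4'.

('4',)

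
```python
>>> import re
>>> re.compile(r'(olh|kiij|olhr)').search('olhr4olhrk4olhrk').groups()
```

('olh',)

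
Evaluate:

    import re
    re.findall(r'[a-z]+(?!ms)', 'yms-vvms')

['yms', 'vvms']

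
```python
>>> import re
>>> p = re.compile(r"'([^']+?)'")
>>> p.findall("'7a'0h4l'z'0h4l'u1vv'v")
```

['7a', 'z', 'u1vv']

Matches: at [0:4] match "'7a'", group 1 = '7a'; at [8:11] match "'z'", group 1 = 'z'; at [15:21] match "'u1vv'", group 1 = 'u1vv'.
With a single group, `findall` returns only what that group captured — 3 items.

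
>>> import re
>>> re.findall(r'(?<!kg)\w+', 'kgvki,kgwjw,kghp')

['kgvki', 'kgwjw', 'kghp']

The negative lookaround is zero-width — it rules out positions where the adjacent text would match, without consuming anything.
Scanning left to right: at [0:5] → 'kgvki'; at [6:11] → 'kgwjw'; at [12:16] → 'kghp'.
No capturing groups, so `findall` returns the 3 full match strings.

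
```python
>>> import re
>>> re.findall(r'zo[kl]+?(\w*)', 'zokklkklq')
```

['klkklq']

Pattern: the literal 'zo', then one or more of one of [kl] (lazy); then zero or more of a word character (captured).
The `?` after the quantifier makes it lazy — it takes as little as possible before letting the rest of the pattern try.
Scanning left to right: at [0:9] match 'zokklkklq', group 1 = 'klkklq'.
Because there's exactly one group, `findall` drops the full match and keeps group 1 from the one hit.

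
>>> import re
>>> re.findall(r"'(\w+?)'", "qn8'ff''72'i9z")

['ff', '72']

Because there's exactly one group, `findall` drops the full match and keeps group 1 from each hit.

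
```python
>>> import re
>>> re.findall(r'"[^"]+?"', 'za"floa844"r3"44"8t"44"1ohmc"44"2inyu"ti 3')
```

Since nothing is captured, `findall` lists the 4 matched substrings directly.

['"floa844"', '"44"', '"44"', '"44"']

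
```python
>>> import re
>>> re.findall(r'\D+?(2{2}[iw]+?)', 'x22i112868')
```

['22i']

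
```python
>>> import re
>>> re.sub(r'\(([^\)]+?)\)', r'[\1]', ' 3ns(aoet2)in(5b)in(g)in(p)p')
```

' 3ns[aoet2]in[5b]in[g]in[p]p'

Matches: at [4:11] → '(aoet2)'; at [13:17] → '(5b)'; at [19:22] → '(g)'; at [24:27] → '(p)'.
`\1` in the replacement pulls in group 1's text for each match.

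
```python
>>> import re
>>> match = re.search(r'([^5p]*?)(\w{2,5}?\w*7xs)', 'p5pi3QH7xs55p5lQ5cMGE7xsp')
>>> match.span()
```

This matches zero or more of any character except [5p] (lazy) (captured); then 2 to 5 of a word character (lazy), then zero or more of a word character, then the literal '7xs' (captured).
`re.search` scans for the first position where the pattern succeeds.
The match spans [0:24] → 'p5pi3QH7xs55p5lQ5cMGE7xs'.
Captured: group 1 = '', group 2 = 'p5pi3QH7xs55p5lQ5cMGE7xs'.

(0, 24)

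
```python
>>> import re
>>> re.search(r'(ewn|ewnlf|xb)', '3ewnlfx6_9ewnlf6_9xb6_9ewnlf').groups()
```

The match spans [1:4] → 'ewn'.
Captured: group 1 = 'ewn'.

('ewn',)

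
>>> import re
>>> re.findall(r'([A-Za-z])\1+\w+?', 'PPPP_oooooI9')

['P', 'o']

After group 1 captures some text, `\1` only succeeds where that same text appears again.
Walking the string: at [0:5] match 'PPPP_', group 1 = 'P'; at [5:11] match 'oooooI', group 1 = 'o'.
`findall` collects group 1 from each match (2 total).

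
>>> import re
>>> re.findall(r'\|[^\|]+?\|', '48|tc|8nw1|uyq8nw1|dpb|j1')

['|tc|', '|uyq8nw1|']

`findall` yields the raw match text (2 of them) because the pattern has no groups.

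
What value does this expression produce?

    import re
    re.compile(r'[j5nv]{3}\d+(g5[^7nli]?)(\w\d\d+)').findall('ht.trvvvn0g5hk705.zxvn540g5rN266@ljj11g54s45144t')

[('g5h', 'k705'), ('g5r', 'N266')]

This matches exactly 3 of one of [j5nv], then one or more of a digit; then the literal 'g5', then optionally any character except [7nli] (captured); then a word character, then a digit, then one or more of a digit (captured).
`findall` packs the 2 group values into a tuple for every match.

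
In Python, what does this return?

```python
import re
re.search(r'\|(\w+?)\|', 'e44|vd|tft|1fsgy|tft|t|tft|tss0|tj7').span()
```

(3, 7)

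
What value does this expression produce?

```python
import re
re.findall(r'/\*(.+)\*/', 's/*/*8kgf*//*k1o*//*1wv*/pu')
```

Because there's exactly one group, `findall` drops the full match and keeps group 1 from the one hit.

['/*8kgf*//*k1o*//*1wv']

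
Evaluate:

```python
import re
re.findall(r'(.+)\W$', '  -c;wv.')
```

With a single group, `findall` returns only what that group captured — 1 item.

['  -c;wv']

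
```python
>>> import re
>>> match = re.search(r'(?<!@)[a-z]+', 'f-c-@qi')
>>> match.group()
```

'f'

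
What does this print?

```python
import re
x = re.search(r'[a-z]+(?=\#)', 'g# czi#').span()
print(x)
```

(0, 1)

Lookahead/lookbehind check context without consuming it, so the matched span excludes the asserted characters.
`re.search` tries every starting position until one works.
The match spans [0:1] → 'g'.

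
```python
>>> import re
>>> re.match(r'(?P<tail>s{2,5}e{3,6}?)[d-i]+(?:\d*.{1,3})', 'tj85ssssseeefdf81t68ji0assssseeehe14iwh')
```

`match` is anchored at position 0; if the pattern doesn't fit there, it returns None.
Here position 0 doesn't satisfy it, so the call returns None.

None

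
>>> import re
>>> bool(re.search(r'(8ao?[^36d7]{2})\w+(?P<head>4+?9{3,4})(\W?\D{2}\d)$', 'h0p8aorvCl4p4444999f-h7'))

This matches the literal '8a', then optionally a literal 'o', then exactly 2 of any character except [36d7] (captured); then one or more of a word character; then one or more of a literal '4' (lazy), then 3 to 4 of a literal '9' (captured as 'head'); then optionally a non-word character, then exactly 2 of a non-digit, then a digit (captured); then anchored at the end.
`search` walks the string left to right and returns the first match it finds.
Here the pattern never matches, so the call returns None, and `bool(None)` is False.

False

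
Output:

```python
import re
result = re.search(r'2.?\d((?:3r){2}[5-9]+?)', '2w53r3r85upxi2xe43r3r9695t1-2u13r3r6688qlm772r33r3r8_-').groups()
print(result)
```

The match spans [0:8] → '2w53r3r8'.
Captured: group 1 = '3r3r8'.

('3r3r8',)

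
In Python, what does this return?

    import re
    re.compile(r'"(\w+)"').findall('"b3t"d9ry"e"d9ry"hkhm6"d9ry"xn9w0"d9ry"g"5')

['b3t', 'e', 'hkhm6', 'xn9w0', 'g']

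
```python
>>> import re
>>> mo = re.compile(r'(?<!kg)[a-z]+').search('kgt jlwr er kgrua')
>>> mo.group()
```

'kgt'

The negative lookaround is zero-width — it rules out positions where the adjacent text would match, without consuming anything.
`search` walks the string left to right and returns the first match it finds.
The match spans [0:3] → 'kgt'.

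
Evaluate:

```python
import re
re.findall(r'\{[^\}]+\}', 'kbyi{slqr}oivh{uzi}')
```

Since nothing is captured, `findall` lists the 2 matched substrings directly.

['{slqr}', '{uzi}']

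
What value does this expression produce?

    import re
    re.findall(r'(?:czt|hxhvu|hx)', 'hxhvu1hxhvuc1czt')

['hxhvu', 'hxhvu', 'czt']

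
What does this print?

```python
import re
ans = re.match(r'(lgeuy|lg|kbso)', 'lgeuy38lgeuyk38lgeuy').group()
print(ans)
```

Alternation tries branches left to right and keeps the first one that lets the overall match succeed at that position.
`re.match` won't scan ahead — the pattern has to work from the very first character.
The match spans [0:5] → 'lgeuy'.
Captured: group 1 = 'lgeuy'.

lgeuy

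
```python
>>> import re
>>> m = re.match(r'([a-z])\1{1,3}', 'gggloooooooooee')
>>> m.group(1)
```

'g'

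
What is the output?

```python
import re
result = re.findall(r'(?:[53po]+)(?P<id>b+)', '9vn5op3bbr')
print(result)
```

['bb']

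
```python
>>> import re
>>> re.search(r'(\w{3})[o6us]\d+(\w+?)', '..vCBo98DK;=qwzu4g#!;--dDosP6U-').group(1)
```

The pattern matches exactly 3 of a word character (captured); then one of [o6us], then one or more of a digit; then one or more of a word character (lazy) (captured).
Because the quantifier is non-greedy, it stops expanding at the earliest point where the rest of the pattern can succeed.
Unlike `match`, `search` isn't anchored — it looks for the pattern anywhere in the string.
The match spans [2:9] → 'vCBo98D'.
Captured: group 1 = 'vCB', group 2 = 'D'.

'vCB'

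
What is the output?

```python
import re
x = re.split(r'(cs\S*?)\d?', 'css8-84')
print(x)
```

['', 'cs', 's8-84']

The pattern matches the literal 'cs', then zero or more of a non-whitespace character (lazy) (captured); then optionally a digit.
With the lazy modifier that quantifier settles for the fewest repetitions that let the rest of the pattern succeed (the atoms after it are unaffected and can still be greedy).
Matches to split on: at [0:2] → 'cs'.
The group in the pattern means `split` returns the separators' captures alongside the pieces.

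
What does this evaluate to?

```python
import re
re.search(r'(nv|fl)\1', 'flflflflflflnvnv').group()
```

'flfl'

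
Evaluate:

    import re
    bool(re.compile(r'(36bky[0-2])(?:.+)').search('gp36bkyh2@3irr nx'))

Here no position works, so the call returns None, and `bool(None)` is False.

False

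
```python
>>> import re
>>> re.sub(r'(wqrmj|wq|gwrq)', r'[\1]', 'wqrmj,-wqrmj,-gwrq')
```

'[wqrmj],-[wqrmj],-[gwrq]'

Branches in `(...|...)` are attempted left-to-right; the first branch that allows the whole pattern to succeed is taken.
Matches: at [0:5] → 'wqrmj'; at [7:12] → 'wqrmj'; at [14:18] → 'gwrq'.
The replacement refers to a captured group, so each match is rewritten using its own captured text.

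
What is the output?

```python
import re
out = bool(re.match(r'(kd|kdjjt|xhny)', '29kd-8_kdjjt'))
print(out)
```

False

`re.match` won't scan ahead — the pattern has to work from the very first character.
Here the pattern fails at index 0, so the call returns None, and `bool(None)` is False.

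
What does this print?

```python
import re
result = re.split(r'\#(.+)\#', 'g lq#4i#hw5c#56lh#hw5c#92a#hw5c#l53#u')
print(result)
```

Matches to split on: at [4:36] → '#4i#hw5c#56lh#hw5c#92a#hw5c#l53#'.
Because the pattern has a capturing group, `split` also inserts each captured text between the pieces.

['g lq', '4i#hw5c#56lh#hw5c#92a#hw5c#l53', 'u']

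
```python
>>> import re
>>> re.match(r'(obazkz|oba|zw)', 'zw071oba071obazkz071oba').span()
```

`match` is anchored at position 0; if the pattern doesn't fit there, it returns None.
The match spans [0:2] → 'zw'.
Captured: group 1 = 'zw'.

(0, 2)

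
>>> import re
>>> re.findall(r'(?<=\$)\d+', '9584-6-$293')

['293']

The `(?=…)`/`(?<=…)` assertion just peeks at neighbouring text; it doesn't advance the match position.
With no groups in the pattern, `findall` gives back each whole match — 1 here.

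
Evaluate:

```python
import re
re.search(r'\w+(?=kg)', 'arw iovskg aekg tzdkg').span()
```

Because the assertion is zero-width, the text it checks is not consumed and won't appear in the result.
The match spans [4:8] → 'iovs'.

(4, 8)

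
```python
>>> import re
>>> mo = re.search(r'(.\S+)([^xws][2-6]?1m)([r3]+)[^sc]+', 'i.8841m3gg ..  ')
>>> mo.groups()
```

('i.88', '41m', '3')

The match spans [0:15] → 'i.8841m3gg ..  '.
Captured: group 1 = 'i.88', group 2 = '41m', group 3 = '3'.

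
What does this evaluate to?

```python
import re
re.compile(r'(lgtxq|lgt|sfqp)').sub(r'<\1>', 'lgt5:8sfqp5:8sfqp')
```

'<lgt>5:8<sfqp>5:8<sfqp>'

Matches: at [0:3] → 'lgt'; at [6:10] → 'sfqp'; at [13:17] → 'sfqp'.
`\1` in the replacement pulls in group 1's text for each match.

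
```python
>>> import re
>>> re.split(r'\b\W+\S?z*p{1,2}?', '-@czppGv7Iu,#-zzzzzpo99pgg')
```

The pattern matches a word boundary (`\b`, zero-width); then one or more of a non-word character, then optionally a non-whitespace character; then zero or more of the literal 'z', then 1 to 2 of the literal 'p' (lazy).
Matches to split on: at [11:20] → ',#-zzzzzp'.
Splitting on the pattern gives 2 pieces.

['-@czppGv7Iu', 'o99pgg']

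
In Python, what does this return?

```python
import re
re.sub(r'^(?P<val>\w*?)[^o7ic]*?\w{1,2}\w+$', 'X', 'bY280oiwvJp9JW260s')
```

`sub` substitutes 'X' at each match site.

'X'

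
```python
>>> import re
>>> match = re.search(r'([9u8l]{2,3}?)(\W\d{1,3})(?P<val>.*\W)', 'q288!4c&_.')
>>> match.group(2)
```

'!4'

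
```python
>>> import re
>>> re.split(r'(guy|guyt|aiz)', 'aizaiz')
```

['', 'aiz', '', 'aiz', '']

Matches to split on: at [0:3] → 'aiz'; at [3:6] → 'aiz'.
`re.split` interleaves the captured-group text with the surrounding fragments.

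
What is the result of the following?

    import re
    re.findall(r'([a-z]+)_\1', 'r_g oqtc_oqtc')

`\1` has to match the exact text group 1 already captured.
Matches: at [4:13] match 'oqtc_oqtc', group 1 = 'oqtc'.
`findall` collects group 1 from the one match (1 total).

['oqtc']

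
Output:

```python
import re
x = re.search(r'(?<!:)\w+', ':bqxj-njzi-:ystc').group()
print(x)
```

qxj

A negative assertion filters positions out without eating any characters.
The match spans [2:5] → 'qxj'.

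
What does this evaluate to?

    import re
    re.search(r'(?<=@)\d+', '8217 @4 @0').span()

The positive lookaround only admits positions where the adjacent text matches; those characters stay outside the span.
Unlike `match`, `search` isn't anchored — it looks for the pattern anywhere in the string.
The match spans [6:7] → '4'.

(6, 7)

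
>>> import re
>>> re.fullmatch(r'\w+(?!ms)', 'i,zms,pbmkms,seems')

A negative assertion filters positions out without eating any characters.
`fullmatch` succeeds only if the pattern covers the string from start to end.
Here the string isn't matched end-to-end, so the call returns None.

None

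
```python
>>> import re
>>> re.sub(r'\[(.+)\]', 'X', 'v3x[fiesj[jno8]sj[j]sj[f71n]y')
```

Matches: at [3:28] → '[fiesj[jno8]sj[j]sj[f71n]'.
Each match is replaced by 'X'.

'v3xXy'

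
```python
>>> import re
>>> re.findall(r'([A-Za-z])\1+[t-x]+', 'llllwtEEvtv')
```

`\1` is not a pattern — it's the concrete string captured by group 1, re-applied verbatim.
Walking the string: at [0:6] match 'llllwt', group 1 = 'l'; at [6:11] match 'EEvtv', group 1 = 'E'.
One capturing group, so `findall` returns just the captured substring from each match — 2 in all.

['l', 'E']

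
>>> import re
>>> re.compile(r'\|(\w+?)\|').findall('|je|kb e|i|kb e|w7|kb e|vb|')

`findall` collects group 1 from each match (4 total).

['je', 'i', 'w7', 'vb']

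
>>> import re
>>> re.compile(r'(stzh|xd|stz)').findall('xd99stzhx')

['xd', 'stzh']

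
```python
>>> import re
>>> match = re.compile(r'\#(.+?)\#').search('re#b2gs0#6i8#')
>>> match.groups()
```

('b2gs0',)

The match spans [2:9] → '#b2gs0#'.
Captured: group 1 = 'b2gs0'.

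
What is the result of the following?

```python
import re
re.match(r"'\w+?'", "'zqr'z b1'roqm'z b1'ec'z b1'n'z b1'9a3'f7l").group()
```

`match` is anchored at position 0; if the pattern doesn't fit there, it returns None.
The match spans [0:5] → "'zqr'".

"'zqr'"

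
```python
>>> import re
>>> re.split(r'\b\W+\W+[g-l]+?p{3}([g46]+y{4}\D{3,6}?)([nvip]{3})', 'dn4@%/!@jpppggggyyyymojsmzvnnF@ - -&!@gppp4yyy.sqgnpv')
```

['dn4', 'ggggyyyymojsmz', 'vnn', 'F@ - -&!@gppp4yyy.sqgnpv']

The pattern matches a word boundary (`\b`, zero-width); then one or more of a non-word character; then one or more of a non-word character, then one or more of a character in [g-l] (lazy), then exactly 3 of the literal 'p'; then one or more of one of [g46], then exactly 4 of the literal 'y', then 3 to 6 of a non-digit (lazy) (captured); then exactly 3 of one of [nvip] (captured).
With a capturing group present, the delimiter's captured portion is kept in the result list.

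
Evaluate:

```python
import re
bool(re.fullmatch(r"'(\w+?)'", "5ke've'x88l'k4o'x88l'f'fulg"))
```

`re.fullmatch` requires the pattern to consume the entire string.
Here the string isn't matched end-to-end, so the call returns None, and `bool(None)` is False.

False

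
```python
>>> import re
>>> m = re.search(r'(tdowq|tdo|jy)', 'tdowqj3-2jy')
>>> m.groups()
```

`|` is ordered: at each position the engine commits to the first alternative that works.
Unlike `match`, `search` isn't anchored — it looks for the pattern anywhere in the string.
The match spans [0:5] → 'tdowq'.
Captured: group 1 = 'tdowq'.

('tdowq',)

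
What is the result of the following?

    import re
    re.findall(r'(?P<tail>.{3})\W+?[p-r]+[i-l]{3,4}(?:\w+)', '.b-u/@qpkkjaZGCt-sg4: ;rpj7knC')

['b-u']

The pattern matches exactly 3 of any character (captured as 'tail'); then one or more of a non-word character (lazy), then one or more of a character in [p-r], then 3 to 4 of a character in [i-l]; then one or more of a word character (non-capturing group).
Matches: at [1:16] match 'b-u/@qpkkjaZGCt', group 1 = 'b-u'.
One capturing group, so `findall` returns just the captured substring from the one match — 1 in all.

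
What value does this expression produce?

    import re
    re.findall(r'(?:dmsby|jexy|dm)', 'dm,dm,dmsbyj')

Alternation tries branches left to right and keeps the first one that lets the overall match succeed at that position.
Walking the string: at [0:2] → 'dm'; at [3:5] → 'dm'; at [6:11] → 'dmsby'.
No capturing groups, so `findall` returns the 3 full match strings.

['dm', 'dm', 'dmsby']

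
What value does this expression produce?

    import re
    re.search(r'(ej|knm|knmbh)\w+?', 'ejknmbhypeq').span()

The match spans [0:3] → 'ejk'.

(0, 3)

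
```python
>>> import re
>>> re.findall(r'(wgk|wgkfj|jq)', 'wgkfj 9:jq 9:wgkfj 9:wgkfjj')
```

['wgk', 'jq', 'wgk', 'wgk']

Alternation tries branches left to right and keeps the first one that lets the overall match succeed at that position.
`findall` collects group 1 from each match (4 total).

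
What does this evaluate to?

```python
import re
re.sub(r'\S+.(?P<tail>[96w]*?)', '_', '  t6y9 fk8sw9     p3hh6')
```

Pattern: one or more of a non-whitespace character, then any character; then zero or more of one of [96w] (lazy) (captured as 'tail').
Matches: at [2:7] → 't6y9 '; at [7:14] → 'fk8sw9 '; at [18:23] → 'p3hh6'.
Each match is replaced by '_'.

'  __    _'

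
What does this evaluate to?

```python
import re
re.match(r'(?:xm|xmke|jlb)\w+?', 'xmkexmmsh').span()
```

(0, 3)

`re.match` won't scan ahead — the pattern has to work from the very first character.
The match spans [0:3] → 'xmk'.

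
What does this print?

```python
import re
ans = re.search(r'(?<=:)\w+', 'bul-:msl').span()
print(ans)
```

(5, 8)

Lookahead/lookbehind check context without consuming it, so the matched span excludes the asserted characters.
The match spans [5:8] → 'msl'.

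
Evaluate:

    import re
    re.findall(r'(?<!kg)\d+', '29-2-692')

['29', '2', '692']

`(?!…)`/`(?<!…)` only lets a position through if the neighbouring text does NOT match; no characters are consumed.
Walking the string: at [0:2] → '29'; at [3:4] → '2'; at [5:8] → '692'.
With no groups in the pattern, `findall` gives back each whole match — 3 here.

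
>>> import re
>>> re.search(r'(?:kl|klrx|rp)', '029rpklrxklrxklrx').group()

'rp'

The match spans [3:5] → 'rp'.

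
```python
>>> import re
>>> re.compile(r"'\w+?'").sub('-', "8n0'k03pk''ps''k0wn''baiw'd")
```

Matches: at [3:10] → "'k03pk'"; at [10:14] → "'ps'"; at [14:20] → "'k0wn'"; at [20:26] → "'baiw'".
Every occurrence is swapped for '-'.

'8n0----d'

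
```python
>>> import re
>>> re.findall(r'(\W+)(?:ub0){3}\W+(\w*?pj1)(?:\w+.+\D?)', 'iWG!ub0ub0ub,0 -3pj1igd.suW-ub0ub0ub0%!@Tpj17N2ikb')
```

2 groups means the one result is a tuple of 2 captured strings — 1 here.

[('-', 'Tpj1')]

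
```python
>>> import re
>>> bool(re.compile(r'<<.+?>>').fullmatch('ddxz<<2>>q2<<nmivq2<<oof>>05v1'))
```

False

`re.fullmatch` requires the pattern to consume the entire string.
Here there's no way to consume every character, so the call returns None, and `bool(None)` is False.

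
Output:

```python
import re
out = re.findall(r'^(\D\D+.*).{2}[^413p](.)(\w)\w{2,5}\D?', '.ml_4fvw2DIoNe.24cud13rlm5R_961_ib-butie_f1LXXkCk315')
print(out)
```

Pattern: anchored at the start of the string; then a non-digit, then one or more of a non-digit, then zero or more of any character (captured); then exactly 2 of any character, then any character except [413p]; then any character (captured); then a word character (captured); then 2 to 5 of a word character, then optionally a non-digit.
Walking the string: at [0:52] match '.ml_4fvw2DIoNe.24cud13rlm5R_961_ib-butie_f1LXXkCk315', groups = ('.ml_4fvw2DIoNe.24cud13rlm5R_961_ib-butie_f1LX', 'k', '3').
With 3 capturing groups, `findall` returns a 3-tuple per match.

[('.ml_4fvw2DIoNe.24cud13rlm5R_961_ib-butie_f1LX', 'k', '3')]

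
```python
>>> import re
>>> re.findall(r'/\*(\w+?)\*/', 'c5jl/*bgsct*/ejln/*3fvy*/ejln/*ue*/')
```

['bgsct', '3fvy', 'ue']

With a single group, `findall` returns only what that group captured — 3 items.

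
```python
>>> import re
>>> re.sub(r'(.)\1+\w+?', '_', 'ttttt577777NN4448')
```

'__N_'

The backreference `\1` re-matches whatever the first group consumed, character for character.
Matches: at [0:6] → 'ttttt5'; at [6:12] → '77777N'; at [13:17] → '4448'.
`sub` substitutes '_' at each match site.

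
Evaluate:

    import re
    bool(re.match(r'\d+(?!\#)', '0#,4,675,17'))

False

The negative lookahead/lookbehind blocks any match where the forbidden context is present.
`match` is anchored at position 0; if the pattern doesn't fit there, it returns None.
Here the pattern fails at index 0, so the call returns None, and `bool(None)` is False.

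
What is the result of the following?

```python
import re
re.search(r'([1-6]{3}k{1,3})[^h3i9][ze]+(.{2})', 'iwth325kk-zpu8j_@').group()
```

This matches exactly 3 of a character in [1-6], then 1 to 3 of a literal 'k' (captured); then any character except [h3i9], then one or more of one of [ze]; then exactly 2 of any character (captured).
The match spans [4:13] → '325kk-zpu'.

'325kk-zpu'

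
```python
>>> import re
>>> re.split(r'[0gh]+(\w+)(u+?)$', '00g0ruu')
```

Pattern: one or more of one of [0gh]; then one or more of a word character (captured); then one or more of a literal 'u' (lazy) (captured); then anchored at the end.
Matches to split on: at [0:7] → '00g0ruu'.
`re.split` interleaves the captured-group text with the surrounding fragments.

['', 'ru', 'u', '']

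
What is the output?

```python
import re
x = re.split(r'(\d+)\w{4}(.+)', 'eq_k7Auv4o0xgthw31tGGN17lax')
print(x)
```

['eq_k', '7', 'o0xgthw31tGGN17lax', '']

This matches one or more of a digit (captured); then exactly 4 of a word character; then one or more of any character (captured).
The group in the pattern means `split` returns the separators' captures alongside the pieces.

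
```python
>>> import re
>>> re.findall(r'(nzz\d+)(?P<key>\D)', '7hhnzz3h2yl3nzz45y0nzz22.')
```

This matches the literal 'nzz', then one or more of a digit (captured); then a non-digit (captured as 'key').
Scanning left to right: at [3:8] match 'nzz3h', groups = ('nzz3', 'h'); at [12:18] match 'nzz45y', groups = ('nzz45', 'y'); at [19:25] match 'nzz22.', groups = ('nzz22', '.').
2 groups means each result is a tuple of 2 captured strings — 3 here.

[('nzz3', 'h'), ('nzz45', 'y'), ('nzz22', '.')]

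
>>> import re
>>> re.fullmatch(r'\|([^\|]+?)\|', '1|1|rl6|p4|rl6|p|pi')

None

`fullmatch` succeeds only if the pattern covers the string from start to end.
Here the string isn't matched end-to-end, so the call returns None.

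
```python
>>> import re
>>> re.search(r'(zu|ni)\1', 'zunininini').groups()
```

('ni',)

The match spans [2:6] → 'nini'.
Captured: group 1 = 'ni'.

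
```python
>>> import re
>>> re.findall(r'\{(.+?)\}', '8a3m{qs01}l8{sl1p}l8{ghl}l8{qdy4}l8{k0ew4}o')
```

With the lazy modifier that quantifier settles for the fewest repetitions that let the rest of the pattern succeed (the atoms after it are unaffected and can still be greedy).
Scanning left to right: at [4:10] match '{qs01}', group 1 = 'qs01'; at [12:18] match '{sl1p}', group 1 = 'sl1p'; at [20:25] match '{ghl}', group 1 = 'ghl'; at [27:33] match '{qdy4}', group 1 = 'qdy4'; at [35:42] match '{k0ew4}', group 1 = 'k0ew4'.
`findall` collects group 1 from each match (5 total).

['qs01', 'sl1p', 'ghl', 'qdy4', 'k0ew4']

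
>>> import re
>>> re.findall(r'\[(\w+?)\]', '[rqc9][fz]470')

['rqc9', 'fz']

Scanning left to right: at [0:6] match '[rqc9]', group 1 = 'rqc9'; at [6:10] match '[fz]', group 1 = 'fz'.
With a single group, `findall` returns only what that group captured — 2 items.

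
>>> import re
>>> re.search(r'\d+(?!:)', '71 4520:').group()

`(?!…)`/`(?<!…)` only lets a position through if the neighbouring text does NOT match; no characters are consumed.
`re.search` tries every starting position until one works.
The match spans [0:2] → '71'.

'71'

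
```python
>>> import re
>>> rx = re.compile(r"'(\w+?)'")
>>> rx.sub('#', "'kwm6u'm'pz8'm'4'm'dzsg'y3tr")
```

Matches: at [0:7] → "'kwm6u'"; at [8:13] → "'pz8'"; at [14:17] → "'4'"; at [18:24] → "'dzsg'".
Every occurrence is swapped for '#'.

'#m#m#m#y3tr'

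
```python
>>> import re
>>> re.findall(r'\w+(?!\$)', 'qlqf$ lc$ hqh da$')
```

['qlq', 'l', 'hqh', 'd']

A negative assertion filters positions out without eating any characters.
`findall` yields the raw match text (4 of them) because the pattern has no groups.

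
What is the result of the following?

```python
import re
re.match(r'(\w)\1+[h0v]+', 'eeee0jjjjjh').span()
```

`match` is anchored at position 0; if the pattern doesn't fit there, it returns None.
The match spans [0:5] → 'eeee0'.

(0, 5)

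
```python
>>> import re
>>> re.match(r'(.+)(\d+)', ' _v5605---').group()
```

' _v5605'

Pattern: one or more of any character (captured); then one or more of a digit (captured).
`re.match` only tries the pattern at the start of the string.
The match spans [0:7] → ' _v5605'.
Captured: group 1 = ' _v560', group 2 = '5'.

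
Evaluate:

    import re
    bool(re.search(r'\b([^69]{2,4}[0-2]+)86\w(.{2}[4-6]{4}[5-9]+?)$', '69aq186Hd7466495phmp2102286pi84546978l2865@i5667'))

False

Here the pattern never matches, so the call returns None, and `bool(None)` is False.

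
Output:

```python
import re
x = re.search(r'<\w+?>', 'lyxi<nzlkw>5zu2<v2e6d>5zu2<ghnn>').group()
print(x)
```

<nzlkw>

The match spans [4:11] → '<nzlkw>'.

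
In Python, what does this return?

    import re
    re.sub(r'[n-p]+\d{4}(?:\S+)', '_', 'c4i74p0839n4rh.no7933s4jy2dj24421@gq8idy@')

Pattern: one or more of a character in [n-p], then exactly 4 of a digit; then one or more of a non-whitespace character (non-capturing group).
Each match is replaced by '_'.

'c4i74_'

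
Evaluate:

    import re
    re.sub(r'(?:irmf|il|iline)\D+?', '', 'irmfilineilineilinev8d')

'linenenev8d'

The regex engine tests alternatives in the order written; an earlier branch that matches wins even if a later one would match more.
Matches: at [0:5] → 'irmfi'; at [9:12] → 'ili'; at [14:17] → 'ili'.
Every occurrence is swapped for ''.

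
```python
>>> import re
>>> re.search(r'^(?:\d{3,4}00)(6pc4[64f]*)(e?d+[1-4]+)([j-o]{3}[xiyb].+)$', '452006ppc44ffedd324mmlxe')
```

Here nothing in the string fits, so the call returns None.

None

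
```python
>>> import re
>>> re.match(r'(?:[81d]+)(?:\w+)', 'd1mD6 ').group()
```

'd1mD6'

This matches one or more of one of [81d] (non-capturing group); then one or more of a word character (non-capturing group).
`match` is anchored at position 0; if the pattern doesn't fit there, it returns None.
The match spans [0:5] → 'd1mD6'.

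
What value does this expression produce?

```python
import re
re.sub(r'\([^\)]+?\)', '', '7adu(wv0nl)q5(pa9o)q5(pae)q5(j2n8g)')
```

'7aduq5q5q5'

Matches: at [4:11] → '(wv0nl)'; at [13:19] → '(pa9o)'; at [21:26] → '(pae)'; at [28:35] → '(j2n8g)'.
Every occurrence is swapped for ''.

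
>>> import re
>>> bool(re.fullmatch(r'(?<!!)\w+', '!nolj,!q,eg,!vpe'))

`re.fullmatch` requires the pattern to consume the entire string.
Here the string isn't matched end-to-end, so the call returns None, and `bool(None)` is False.

False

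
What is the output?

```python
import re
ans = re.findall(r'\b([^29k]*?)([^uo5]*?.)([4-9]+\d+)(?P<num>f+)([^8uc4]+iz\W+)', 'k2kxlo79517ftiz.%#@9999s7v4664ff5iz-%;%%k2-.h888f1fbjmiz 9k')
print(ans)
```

[('', 'k2kxlo', '79517', 'f', 'tiz.%#@'), ('', '9999s7v', '4664', 'ff', '5iz-%;%%'), ('', 'k2-.h', '888', 'f', '1fbjmiz ')]

The pattern matches a word boundary (`\b`, zero-width); then zero or more of any character except [29k] (lazy) (captured); then zero or more of any character except [uo5] (lazy), then any character (captured); then one or more of a character in [4-9], then one or more of a digit (captured); then one or more of a literal 'f' (captured as 'num'); then one or more of any character except [8uc4], then the literal 'iz', then one or more of a non-word character (captured).
With the lazy modifier that quantifier settles for the fewest repetitions that let the rest of the pattern succeed (the atoms after it are unaffected and can still be greedy).
Walking the string: at [0:19] match 'k2kxlo79517ftiz.%#@', groups = ('', 'k2kxlo', '79517', 'f', 'tiz.%#@'); at [19:40] match '9999s7v4664ff5iz-%;%%', groups = ('', '9999s7v', '4664', 'ff', '5iz-%;%%'); at [40:57] match 'k2-.h888f1fbjmiz ', groups = ('', 'k2-.h', '888', 'f', '1fbjmiz ').
With 5 capturing groups, `findall` returns a 5-tuple per match.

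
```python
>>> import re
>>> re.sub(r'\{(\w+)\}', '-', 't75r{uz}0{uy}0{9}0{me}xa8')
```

't75r-0-0-0-xa8'

Matches: at [4:8] → '{uz}'; at [9:13] → '{uy}'; at [14:17] → '{9}'; at [18:22] → '{me}'.
Every occurrence is swapped for '-'.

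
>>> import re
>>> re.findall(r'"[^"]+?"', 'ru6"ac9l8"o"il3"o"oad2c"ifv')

Since nothing is captured, `findall` lists the 3 matched substrings directly.

['"ac9l8"', '"il3"', '"oad2c"']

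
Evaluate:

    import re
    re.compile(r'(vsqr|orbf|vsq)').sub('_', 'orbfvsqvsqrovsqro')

'___o_o'

Alternation tries branches left to right and keeps the first one that lets the overall match succeed at that position.
Matches: at [0:4] → 'orbf'; at [4:7] → 'vsq'; at [7:11] → 'vsqr'; at [12:16] → 'vsqr'.
Each match is replaced by '_'.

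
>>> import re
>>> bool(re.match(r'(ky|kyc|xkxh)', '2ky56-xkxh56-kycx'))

False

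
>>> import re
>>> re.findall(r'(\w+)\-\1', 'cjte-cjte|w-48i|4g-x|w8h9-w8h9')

['cjte', 'w8h9']

`\1` has to match the exact text group 1 already captured.
Scanning left to right: at [0:9] match 'cjte-cjte', group 1 = 'cjte'; at [21:30] match 'w8h9-w8h9', group 1 = 'w8h9'.
Because there's exactly one group, `findall` drops the full match and keeps group 1 from each hit.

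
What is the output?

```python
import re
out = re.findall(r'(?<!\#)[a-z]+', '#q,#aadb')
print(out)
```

['adb']

`(?!…)`/`(?<!…)` only lets a position through if the neighbouring text does NOT match; no characters are consumed.
Matches: at [5:8] → 'adb'.
No capturing groups, so `findall` returns the 1 full match string.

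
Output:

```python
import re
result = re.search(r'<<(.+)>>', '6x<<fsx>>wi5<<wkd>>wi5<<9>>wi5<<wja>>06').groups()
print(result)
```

`re.search` scans for the first position where the pattern succeeds.
The match spans [2:37] → '<<fsx>>wi5<<wkd>>wi5<<9>>wi5<<wja>>'.
Captured: group 1 = 'fsx>>wi5<<wkd>>wi5<<9>>wi5<<wja'.

('fsx>>wi5<<wkd>>wi5<<9>>wi5<<wja',)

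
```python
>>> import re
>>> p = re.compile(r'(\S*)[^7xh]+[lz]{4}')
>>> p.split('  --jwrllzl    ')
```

['', '', '    ']

This matches zero or more of a non-whitespace character (captured); then one or more of any character except [7xh], then exactly 4 of one of [lz].
Matches to split on: at [0:11] → '  --jwrllzl'.
Because the pattern has a capturing group, `split` also inserts each captured text between the pieces.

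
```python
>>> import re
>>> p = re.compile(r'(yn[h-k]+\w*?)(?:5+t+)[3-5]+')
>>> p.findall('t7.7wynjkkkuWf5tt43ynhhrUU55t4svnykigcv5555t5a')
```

['ynjkkkuWf', 'ynhhrUU']

This matches the literal 'yn', then one or more of a character in [h-k], then zero or more of a word character (lazy) (captured); then one or more of a literal '5', then one or more of a literal 't' (non-capturing group); then one or more of a character in [3-5].
A non-greedy quantifier consumes as few characters as it can — just enough that the remainder of the pattern still matches from where it stops; whatever follows it matches normally.
Matches: at [5:19] match 'ynjkkkuWf5tt43', group 1 = 'ynjkkkuWf'; at [19:30] match 'ynhhrUU55t4', group 1 = 'ynhhrUU'.
Because there's exactly one group, `findall` drops the full match and keeps group 1 from each hit.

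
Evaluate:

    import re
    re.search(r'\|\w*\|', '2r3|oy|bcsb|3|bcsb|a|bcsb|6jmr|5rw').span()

(3, 7)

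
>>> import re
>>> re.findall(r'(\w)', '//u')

['u']

With a single group, `findall` returns only what that group captured — 1 item.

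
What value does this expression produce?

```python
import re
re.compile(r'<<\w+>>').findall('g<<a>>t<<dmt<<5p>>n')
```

Matches: at [1:6] → '<<a>>'; at [12:18] → '<<5p>>'.
Since nothing is captured, `findall` lists the 2 matched substrings directly.

['<<a>>', '<<5p>>']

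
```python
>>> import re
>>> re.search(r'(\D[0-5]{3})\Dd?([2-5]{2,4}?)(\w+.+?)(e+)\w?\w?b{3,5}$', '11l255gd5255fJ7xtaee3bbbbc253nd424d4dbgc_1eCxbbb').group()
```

This matches a non-digit, then exactly 3 of a character in [0-5] (captured); then a non-digit, then optionally a literal 'd'; then 2 to 4 of a character in [2-5] (lazy) (captured); then one or more of a word character, then one or more of any character (lazy) (captured); then one or more of a literal 'e' (captured); then optionally a word character, then optionally a word character, then 3 to 5 of a literal 'b'; then anchored at the end.
`re.search` tries every starting position until one works.
The match spans [2:48] → 'l255gd5255fJ7xtaee3bbbbc253nd424d4dbgc_1eCxbbb'.
Captured: group 1 = 'l255', group 2 = '52', group 3 = '55fJ7xtaee3bbbbc253nd424d4dbgc_1', group 4 = 'e'.

'l255gd5255fJ7xtaee3bbbbc253nd424d4dbgc_1eCxbbb'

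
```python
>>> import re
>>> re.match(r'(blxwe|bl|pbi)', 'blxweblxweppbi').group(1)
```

The match spans [0:5] → 'blxwe'.
Captured: group 1 = 'blxwe'.

'blxwe'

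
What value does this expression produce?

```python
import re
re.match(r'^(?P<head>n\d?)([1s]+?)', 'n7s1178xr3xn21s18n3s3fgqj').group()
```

'n7s'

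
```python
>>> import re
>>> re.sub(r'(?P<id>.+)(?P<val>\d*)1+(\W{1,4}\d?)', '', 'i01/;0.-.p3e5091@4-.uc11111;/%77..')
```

'7..'

Pattern: one or more of any character (captured as 'id'); then zero or more of a digit (captured as 'val'); then one or more of a literal '1'; then 1 to 4 of a non-word character, then optionally a digit (captured).
Matches: at [0:31] → 'i01/;0.-.p3e5091@4-.uc11111;/%7'.
Each match is replaced by ''.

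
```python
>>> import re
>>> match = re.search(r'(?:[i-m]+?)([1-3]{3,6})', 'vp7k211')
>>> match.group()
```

This matches one or more of a character in [i-m] (lazy) (non-capturing group); then 3 to 6 of a character in [1-3] (captured).
The match spans [3:7] → 'k211'.

'k211'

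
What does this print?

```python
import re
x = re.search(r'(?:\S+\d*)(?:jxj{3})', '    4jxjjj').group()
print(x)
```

The pattern matches one or more of a non-whitespace character, then zero or more of a digit (non-capturing group); then the literal 'jx', then exactly 3 of the literal 'j' (non-capturing group).
Unlike `match`, `search` isn't anchored — it looks for the pattern anywhere in the string.
The match spans [4:10] → '4jxjjj'.

4jxjjj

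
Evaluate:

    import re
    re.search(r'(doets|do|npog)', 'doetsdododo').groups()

('doets',)

`|` is ordered: at each position the engine commits to the first alternative that works.
`re.search` scans for the first position where the pattern succeeds.
The match spans [0:5] → 'doets'.
Captured: group 1 = 'doets'.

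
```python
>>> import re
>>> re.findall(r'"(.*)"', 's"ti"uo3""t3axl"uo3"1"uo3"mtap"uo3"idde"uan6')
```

One capturing group, so `findall` returns just the captured substring from the one match — 1 in all.

['ti"uo3""t3axl"uo3"1"uo3"mtap"uo3"idde']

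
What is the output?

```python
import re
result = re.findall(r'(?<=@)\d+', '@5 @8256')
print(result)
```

['5', '8256']

The positive lookaround only admits positions where the adjacent text matches; those characters stay outside the span.
Since nothing is captured, `findall` lists the 2 matched substrings directly.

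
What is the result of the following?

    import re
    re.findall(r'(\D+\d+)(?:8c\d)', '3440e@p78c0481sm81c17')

['e@p7']

With a single group, `findall` returns only what that group captured — 1 item.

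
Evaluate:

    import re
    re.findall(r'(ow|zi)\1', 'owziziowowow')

The backreference `\1` re-matches whatever the first group consumed, character for character.
`findall` collects group 1 from each match (2 total).

['zi', 'ow']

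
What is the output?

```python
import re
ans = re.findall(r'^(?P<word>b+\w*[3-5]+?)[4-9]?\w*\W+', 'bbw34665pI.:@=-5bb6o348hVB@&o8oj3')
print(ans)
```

Pattern: anchored at the start of the string; then one or more of the literal 'b', then zero or more of a word character, then one or more of a character in [3-5] (lazy) (captured as 'word'); then optionally a character in [4-9], then zero or more of a word character; then one or more of a non-word character.
Scanning left to right: at [0:15] match 'bbw34665pI.:@=-', group 1 = 'bbw34665'.
One capturing group, so `findall` returns just the captured substring from the one match — 1 in all.

['bbw34665']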